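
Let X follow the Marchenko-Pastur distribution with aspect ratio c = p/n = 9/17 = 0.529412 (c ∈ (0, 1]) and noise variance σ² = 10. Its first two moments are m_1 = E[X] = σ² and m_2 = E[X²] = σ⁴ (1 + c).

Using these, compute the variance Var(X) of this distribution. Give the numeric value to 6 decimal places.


m_1 = E[X] = σ² = 10, so m_1² = 100.
m_2 = E[X²] = σ⁴ (1 + c) = 100 · (1 + 0.529412) = 100 · 1.529412 = 152.941176.
(Note m_2 − m_1² simplifies to c · σ⁴ = 0.529412 · 100.)

Var(X) = m_2 − m_1² = 152.941176 − 100 = 52.941176.


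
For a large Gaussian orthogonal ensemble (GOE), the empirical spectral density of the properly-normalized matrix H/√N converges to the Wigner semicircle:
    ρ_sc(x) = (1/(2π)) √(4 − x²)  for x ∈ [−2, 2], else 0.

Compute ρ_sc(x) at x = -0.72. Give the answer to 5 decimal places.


ρ_sc(x) = (1/(2π)) √(4 − x²). With x = -0.72:
  4 − x² = 4 − (-0.72)² = 4 − 0.518400 = 3.481600.
  √(4 − x²) = 1.865905.
  1/(2π) = 0.159155.
  ρ_sc(-0.72) = 0.159155 · 1.865905 = 0.296968.

Rounded to 5 decimal places: ρ_sc(-0.72) ≈ 0.29697.


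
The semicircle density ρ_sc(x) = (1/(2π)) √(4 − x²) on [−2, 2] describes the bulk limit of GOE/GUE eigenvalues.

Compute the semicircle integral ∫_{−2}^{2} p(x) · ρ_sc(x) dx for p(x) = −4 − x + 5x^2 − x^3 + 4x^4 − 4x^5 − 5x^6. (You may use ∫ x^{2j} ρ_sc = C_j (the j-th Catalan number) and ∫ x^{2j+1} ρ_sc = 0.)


Write p(x) = Σ a_i x^i, split into monomials and integrate each against ρ_sc separately.
Using ∫ x^{2j} ρ_sc = C_j = (1/(j+1)) C(2j, j) (Catalan numbers) and ∫ x^{2j+1} ρ_sc = 0 (odd monomials vanish by symmetry):
  i = 0 (even): a_0 · C_{0} = -4 · 1 = -4
  i = 1 (odd): ∫ x^1 ρ_sc = 0 (vanishes)
  i = 2 (even): a_2 · C_{1} = 5 · 1 = 5
  i = 3 (odd): ∫ x^3 ρ_sc = 0 (vanishes)
  i = 4 (even): a_4 · C_{2} = 4 · 2 = 8
  i = 5 (odd): ∫ x^5 ρ_sc = 0 (vanishes)
  i = 6 (even): a_6 · C_{3} = -5 · 5 = -25

Summing the contributions: ∫_{−2}^{2} p(x) ρ_sc(x) dx = (-4) + 5 + 8 + (-25) = -16.


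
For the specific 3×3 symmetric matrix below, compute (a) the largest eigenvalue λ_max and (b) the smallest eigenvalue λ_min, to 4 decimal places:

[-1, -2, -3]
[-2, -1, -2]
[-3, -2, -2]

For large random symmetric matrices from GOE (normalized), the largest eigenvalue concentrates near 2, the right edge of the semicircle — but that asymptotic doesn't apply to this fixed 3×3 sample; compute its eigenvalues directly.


Since M is real symmetric, all three eigenvalues are real; they are the roots of det(λI − M) = λ³ − (tr M) λ² + s λ − det M, where s is the sum of the principal 2×2 minors.
tr M = -1 + (-1) + (-2) = -4.
s = ((-1)·(-1) − (-2)²) + ((-1)·(-2) − (-3)²) + ((-1)·(-2) − (-2)²) = -3 + (-7) + (-2) = -12.
det M (expand along row 1) = (-1)·(-2) − (-2)·(-2) + (-3)·1 = -5.
Characteristic polynomial: λ³ + 4λ² − 12λ + 5 = 0.
Substitute λ = y + (tr M)/3 = y − 1.333333 to remove the quadratic term: y³ + p·y + q = 0 with p = s − (tr M)²/3 = -17.333333 and q = −2(tr M)³/27 + (tr M)·s/3 − det M = 25.740741.
Three real roots ⇒ use the trigonometric (Viète) form: r = 2√(−p/3) = 4.807402, φ = arccos(3q/(p·r)) = arccos(-0.926723) = 2.756391 rad.
y_k = r·cos(φ/3 − 2πk/3) for k = 0, 1, 2 gives y = 2.917020, 1.850807, -4.767827.
λ_k = y_k − 1.333333 gives λ = 1.5837, 0.5175, -6.1012 (check: the sum is -4.0000 = tr M).

Hence λ_max = 1.5837 and λ_min = -6.1012.


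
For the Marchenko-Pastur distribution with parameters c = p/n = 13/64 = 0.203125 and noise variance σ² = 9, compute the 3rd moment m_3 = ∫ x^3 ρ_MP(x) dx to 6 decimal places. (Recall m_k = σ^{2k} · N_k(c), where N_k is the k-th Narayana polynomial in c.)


E[X³] = σ⁶ (1 + 3c + c²) (third MP moment). With σ² = 9 (so σ⁶ = 729) and c = 13/64 = 0.203125: E[X³] = 729 · (1 + 3·0.203125 + (0.203125)²) = 729 · 1.650635.

So E[X^3] = 1203.312744.


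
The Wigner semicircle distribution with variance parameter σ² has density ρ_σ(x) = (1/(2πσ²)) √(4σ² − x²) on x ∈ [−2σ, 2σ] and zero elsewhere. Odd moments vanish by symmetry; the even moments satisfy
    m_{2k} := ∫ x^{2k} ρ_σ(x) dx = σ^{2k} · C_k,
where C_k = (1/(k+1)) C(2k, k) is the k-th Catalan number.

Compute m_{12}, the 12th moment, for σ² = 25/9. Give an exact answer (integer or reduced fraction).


By the scaled semicircle moment identity, m_{2k} = σ^{2k} · C_k with k = 6.
C_6 = (1/(k+1)) · C(2k, k) = (1/7) · C(12, 6) = (1/7) · 924 = 132.
σ^{2k} = (σ²)^k = (25/9)^6 = 244140625/531441.

Therefore m_{12} = σ^{12} · C_6 = (244140625/531441) · 132 = 10742187500/177147.


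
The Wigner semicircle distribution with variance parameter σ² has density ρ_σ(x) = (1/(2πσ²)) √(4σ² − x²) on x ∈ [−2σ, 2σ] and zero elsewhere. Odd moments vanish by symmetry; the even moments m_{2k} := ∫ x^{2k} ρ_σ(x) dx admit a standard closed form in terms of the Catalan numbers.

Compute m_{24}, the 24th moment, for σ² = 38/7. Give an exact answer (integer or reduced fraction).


By the scaled semicircle moment identity, m_{2k} = σ^{2k} · C_k with k = 12.
C_12 = (1/(k+1)) · C(2k, k) = (1/13) · C(24, 12) = (1/13) · 2704156 = 208012.
σ^{2k} = (σ²)^k = (38/7)^12 = 9065737908494995456/13841287201.

Therefore m_{24} = σ^{24} · C_12 = (9065737908494995456/13841287201) · 208012 = 269397467688837284970496/1977326743.


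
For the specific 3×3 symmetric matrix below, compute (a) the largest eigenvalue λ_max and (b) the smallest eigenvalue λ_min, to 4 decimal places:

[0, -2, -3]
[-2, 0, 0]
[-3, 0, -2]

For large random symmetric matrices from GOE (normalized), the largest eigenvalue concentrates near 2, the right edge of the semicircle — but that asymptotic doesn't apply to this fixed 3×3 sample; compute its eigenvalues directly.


Since M is real symmetric, all three eigenvalues are real; they are the roots of det(λI − M) = λ³ − (tr M) λ² + s λ − det M, where s is the sum of the principal 2×2 minors.
tr M = 0 + 0 + (-2) = -2.
s = (0·0 − (-2)²) + (0·(-2) − (-3)²) + (0·(-2) − 0²) = -4 + (-9) + 0 = -13.
det M (expand along row 1) = 0·0 − (-2)·4 + (-3)·0 = 8.
Characteristic polynomial: λ³ + 2λ² − 13λ − 8 = 0.
Substitute λ = y + (tr M)/3 = y − 0.666667 to remove the quadratic term: y³ + p·y + q = 0 with p = s − (tr M)²/3 = -14.333333 and q = −2(tr M)³/27 + (tr M)·s/3 − det M = 1.259259.
Three real roots ⇒ use the trigonometric (Viète) form: r = 2√(−p/3) = 4.371626, φ = arccos(3q/(p·r)) = arccos(-0.060290) = 1.631123 rad.
y_k = r·cos(φ/3 − 2πk/3) for k = 0, 1, 2 gives y = 3.741222, 0.087903, -3.829125.
λ_k = y_k − 0.666667 gives λ = 3.0746, -0.5788, -4.4958 (check: the sum is -2.0000 = tr M).

Hence λ_max = 3.0746 and λ_min = -4.4958.


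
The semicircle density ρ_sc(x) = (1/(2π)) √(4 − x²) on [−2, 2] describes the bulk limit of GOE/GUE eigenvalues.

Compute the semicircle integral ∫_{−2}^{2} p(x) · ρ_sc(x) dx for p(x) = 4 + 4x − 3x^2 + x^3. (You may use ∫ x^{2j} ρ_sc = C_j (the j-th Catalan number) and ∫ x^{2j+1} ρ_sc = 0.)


Write p(x) = Σ a_i x^i, split into monomials and integrate each against ρ_sc separately.
Using ∫ x^{2j} ρ_sc = C_j = (1/(j+1)) C(2j, j) (Catalan numbers) and ∫ x^{2j+1} ρ_sc = 0 (odd monomials vanish by symmetry):
  i = 0 (even): a_0 · C_{0} = 4 · 1 = 4
  i = 1 (odd): ∫ x^1 ρ_sc = 0 (vanishes)
  i = 2 (even): a_2 · C_{1} = -3 · 1 = -3
  i = 3 (odd): ∫ x^3 ρ_sc = 0 (vanishes)

Summing the contributions: ∫_{−2}^{2} p(x) ρ_sc(x) dx = 4 + (-3) = 1.


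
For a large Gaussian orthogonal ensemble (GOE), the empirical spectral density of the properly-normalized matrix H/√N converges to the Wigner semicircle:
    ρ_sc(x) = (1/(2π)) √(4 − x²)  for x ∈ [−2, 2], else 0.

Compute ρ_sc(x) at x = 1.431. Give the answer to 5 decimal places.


ρ_sc(x) = (1/(2π)) √(4 − x²). With x = 1.431:
  4 − x² = 4 − (1.431)² = 4 − 2.047761 = 1.952239.
  √(4 − x²) = 1.397225.
  1/(2π) = 0.159155.
  ρ_sc(1.431) = 0.159155 · 1.397225 = 0.222375.

Rounded to 5 decimal places: ρ_sc(1.431) ≈ 0.22238.


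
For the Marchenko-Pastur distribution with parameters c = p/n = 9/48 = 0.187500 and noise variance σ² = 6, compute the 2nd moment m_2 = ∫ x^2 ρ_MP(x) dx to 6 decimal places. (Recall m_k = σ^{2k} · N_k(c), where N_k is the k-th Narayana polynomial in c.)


E[X²] = σ⁴ (1 + c) (second MP moment). With σ² = 6 (so σ⁴ = 36) and c = 9/48 = 0.187500: E[X²] = 36 · (1 + 0.187500) = 36 · 1.187500.

So E[X^2] = 42.750000.


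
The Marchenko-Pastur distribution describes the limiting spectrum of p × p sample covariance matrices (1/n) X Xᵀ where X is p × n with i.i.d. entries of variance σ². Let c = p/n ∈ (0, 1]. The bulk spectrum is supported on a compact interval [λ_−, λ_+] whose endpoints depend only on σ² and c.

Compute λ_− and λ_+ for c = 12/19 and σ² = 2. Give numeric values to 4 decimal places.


c = 12/19 = 0.631579; √c = 0.794719.
λ_− = σ² (1 − √c)² = 2 · (1 − 0.794719)² = 2 · (0.205281)² = 0.084280.
λ_+ = σ² (1 + √c)² = 2 · (1 + 0.794719)² = 2 · (1.794719)² = 6.442036.

Rounded to 4 decimal places: λ_− ≈ 0.0843, λ_+ ≈ 6.4420.


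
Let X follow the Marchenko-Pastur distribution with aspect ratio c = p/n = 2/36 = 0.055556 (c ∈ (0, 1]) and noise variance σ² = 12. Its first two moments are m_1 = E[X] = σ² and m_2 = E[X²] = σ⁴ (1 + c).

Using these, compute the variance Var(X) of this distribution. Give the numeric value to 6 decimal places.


m_1 = E[X] = σ² = 12, so m_1² = 144.
m_2 = E[X²] = σ⁴ (1 + c) = 144 · (1 + 0.055556) = 144 · 1.055556 = 152.000000.
(Note m_2 − m_1² simplifies to c · σ⁴ = 0.055556 · 144.)

Var(X) = m_2 − m_1² = 152.000000 − 144 = 8.000000.


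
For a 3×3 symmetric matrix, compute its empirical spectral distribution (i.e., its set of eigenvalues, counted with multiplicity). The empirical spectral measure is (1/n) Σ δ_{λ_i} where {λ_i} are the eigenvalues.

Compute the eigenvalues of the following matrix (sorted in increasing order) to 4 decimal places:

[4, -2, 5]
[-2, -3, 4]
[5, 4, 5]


Since M is real symmetric, all three eigenvalues are real; they are the roots of det(λI − M) = λ³ − (tr M) λ² + s λ − det M, where s is the sum of the principal 2×2 minors.
tr M = 4 + (-3) + 5 = 6.
s = (4·(-3) − (-2)²) + (4·5 − 5²) + ((-3)·5 − 4²) = -16 + (-5) + (-31) = -52.
det M (expand along row 1) = 4·(-31) − (-2)·(-30) + 5·7 = -149.
Characteristic polynomial: λ³ − 6λ² − 52λ + 149 = 0.
Substitute λ = y + (tr M)/3 = y + 2.000000 to remove the quadratic term: y³ + p·y + q = 0 with p = s − (tr M)²/3 = -64.000000 and q = −2(tr M)³/27 + (tr M)·s/3 − det M = 29.000000.
Three real roots ⇒ use the trigonometric (Viète) form: r = 2√(−p/3) = 9.237604, φ = arccos(3q/(p·r)) = arccos(-0.147157) = 1.718489 rad.
y_k = r·cos(φ/3 − 2πk/3) for k = 0, 1, 2 gives y = 7.763011, 0.454593, -8.217604.
λ_k = y_k + 2.000000 gives λ = 9.7630, 2.4546, -6.2176 (check: the sum is 6.0000 = tr M).

Eigenvalues sorted in increasing order: [-6.2176, 2.4546, 9.7630].


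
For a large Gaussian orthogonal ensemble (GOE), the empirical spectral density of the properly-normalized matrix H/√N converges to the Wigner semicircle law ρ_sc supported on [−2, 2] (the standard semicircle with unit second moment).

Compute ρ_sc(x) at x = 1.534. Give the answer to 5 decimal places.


ρ_sc(x) = (1/(2π)) √(4 − x²). With x = 1.534:
  4 − x² = 4 − (1.534)² = 4 − 2.353156 = 1.646844.
  √(4 − x²) = 1.283294.
  1/(2π) = 0.159155.
  ρ_sc(1.534) = 0.159155 · 1.283294 = 0.204243.

Rounded to 5 decimal places: ρ_sc(1.534) ≈ 0.20424.


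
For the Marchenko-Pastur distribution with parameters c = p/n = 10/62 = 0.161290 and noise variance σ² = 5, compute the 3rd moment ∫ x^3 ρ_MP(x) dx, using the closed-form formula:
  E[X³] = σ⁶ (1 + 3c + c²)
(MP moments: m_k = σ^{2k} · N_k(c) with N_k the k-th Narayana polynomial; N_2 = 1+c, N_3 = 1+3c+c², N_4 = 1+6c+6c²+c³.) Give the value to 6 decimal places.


E[X³] = σ⁶ (1 + 3c + c²) (third MP moment). With σ² = 5 (so σ⁶ = 125) and c = 10/62 = 0.161290: E[X³] = 125 · (1 + 3·0.161290 + (0.161290)²) = 125 · 1.509886.

So E[X^3] = 188.735692.


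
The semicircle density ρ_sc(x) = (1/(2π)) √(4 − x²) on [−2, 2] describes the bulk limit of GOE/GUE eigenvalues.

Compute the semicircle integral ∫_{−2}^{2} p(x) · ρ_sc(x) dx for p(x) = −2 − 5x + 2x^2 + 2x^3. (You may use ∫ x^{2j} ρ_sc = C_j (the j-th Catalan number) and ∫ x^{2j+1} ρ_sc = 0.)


Write p(x) = Σ a_i x^i, split into monomials and integrate each against ρ_sc separately.
Using ∫ x^{2j} ρ_sc = C_j = (1/(j+1)) C(2j, j) (Catalan numbers) and ∫ x^{2j+1} ρ_sc = 0 (odd monomials vanish by symmetry):
  i = 0 (even): a_0 · C_{0} = -2 · 1 = -2
  i = 1 (odd): ∫ x^1 ρ_sc = 0 (vanishes)
  i = 2 (even): a_2 · C_{1} = 2 · 1 = 2
  i = 3 (odd): ∫ x^3 ρ_sc = 0 (vanishes)

Summing the contributions: ∫_{−2}^{2} p(x) ρ_sc(x) dx = (-2) + 2 = 0.


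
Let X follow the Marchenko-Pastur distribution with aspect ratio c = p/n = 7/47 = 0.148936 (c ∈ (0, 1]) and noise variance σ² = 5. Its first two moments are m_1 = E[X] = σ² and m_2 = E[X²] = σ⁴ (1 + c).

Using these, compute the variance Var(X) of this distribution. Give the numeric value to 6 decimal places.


m_1 = E[X] = σ² = 5, so m_1² = 25.
m_2 = E[X²] = σ⁴ (1 + c) = 25 · (1 + 0.148936) = 25 · 1.148936 = 28.723404.
(Note m_2 − m_1² simplifies to c · σ⁴ = 0.148936 · 25.)

Var(X) = m_2 − m_1² = 28.723404 − 25 = 3.723404.


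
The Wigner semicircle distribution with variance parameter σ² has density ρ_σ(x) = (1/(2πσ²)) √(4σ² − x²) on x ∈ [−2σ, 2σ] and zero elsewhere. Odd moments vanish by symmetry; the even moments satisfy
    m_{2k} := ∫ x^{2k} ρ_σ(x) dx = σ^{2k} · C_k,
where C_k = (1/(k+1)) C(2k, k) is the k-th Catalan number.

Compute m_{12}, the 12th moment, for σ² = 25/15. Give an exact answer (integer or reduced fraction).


By the scaled semicircle moment identity, m_{2k} = σ^{2k} · C_k with k = 6.
C_6 = (1/(k+1)) · C(2k, k) = (1/7) · C(12, 6) = (1/7) · 924 = 132.
σ^{2k} = (σ²)^k = (25/15)^6 = 15625/729.

Therefore m_{12} = σ^{12} · C_6 = (15625/729) · 132 = 687500/243.


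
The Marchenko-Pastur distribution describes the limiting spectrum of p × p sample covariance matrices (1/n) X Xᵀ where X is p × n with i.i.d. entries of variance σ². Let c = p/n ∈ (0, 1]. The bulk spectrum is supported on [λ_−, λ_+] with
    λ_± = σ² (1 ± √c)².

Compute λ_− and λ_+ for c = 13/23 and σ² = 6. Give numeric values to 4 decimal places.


c = 13/23 = 0.565217; √c = 0.751809.
λ_− = σ² (1 − √c)² = 6 · (1 − 0.751809)² = 6 · (0.248191)² = 0.369591.
λ_+ = σ² (1 + √c)² = 6 · (1 + 0.751809)² = 6 · (1.751809)² = 18.413017.

Rounded to 4 decimal places: λ_− ≈ 0.3696, λ_+ ≈ 18.4130.


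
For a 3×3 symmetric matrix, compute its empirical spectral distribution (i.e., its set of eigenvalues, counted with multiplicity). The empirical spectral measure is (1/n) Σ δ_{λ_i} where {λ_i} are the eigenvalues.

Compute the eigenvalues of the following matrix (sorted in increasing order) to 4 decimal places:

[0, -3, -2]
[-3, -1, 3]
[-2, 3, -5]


Since M is real symmetric, all three eigenvalues are real; they are the roots of det(λI − M) = λ³ − (tr M) λ² + s λ − det M, where s is the sum of the principal 2×2 minors.
tr M = 0 + (-1) + (-5) = -6.
s = (0·(-1) − (-3)²) + (0·(-5) − (-2)²) + ((-1)·(-5) − 3²) = -9 + (-4) + (-4) = -17.
det M (expand along row 1) = 0·(-4) − (-3)·21 + (-2)·(-11) = 85.
Characteristic polynomial: λ³ + 6λ² − 17λ − 85 = 0.
Substitute λ = y + (tr M)/3 = y − 2.000000 to remove the quadratic term: y³ + p·y + q = 0 with p = s − (tr M)²/3 = -29.000000 and q = −2(tr M)³/27 + (tr M)·s/3 − det M = -35.000000.
Three real roots ⇒ use the trigonometric (Viète) form: r = 2√(−p/3) = 6.218253, φ = arccos(3q/(p·r)) = arccos(0.582268) = 0.949281 rad.
y_k = r·cos(φ/3 − 2πk/3) for k = 0, 1, 2 gives y = 5.909537, -1.279051, -4.630486.
λ_k = y_k − 2.000000 gives λ = 3.9095, -3.2791, -6.6305 (check: the sum is -6.0000 = tr M).

Eigenvalues sorted in increasing order: [-6.6305, -3.2791, 3.9095].


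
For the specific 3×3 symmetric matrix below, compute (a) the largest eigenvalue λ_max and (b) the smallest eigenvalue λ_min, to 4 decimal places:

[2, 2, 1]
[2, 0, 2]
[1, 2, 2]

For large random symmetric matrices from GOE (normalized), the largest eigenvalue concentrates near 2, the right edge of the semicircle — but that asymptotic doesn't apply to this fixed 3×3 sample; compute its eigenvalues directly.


Since M is real symmetric, all three eigenvalues are real; they are the roots of det(λI − M) = λ³ − (tr M) λ² + s λ − det M, where s is the sum of the principal 2×2 minors.
tr M = 2 + 0 + 2 = 4.
s = (2·0 − 2²) + (2·2 − 1²) + (0·2 − 2²) = -4 + 3 + (-4) = -5.
det M (expand along row 1) = 2·(-4) − 2·2 + 1·4 = -8.
Characteristic polynomial: λ³ − 4λ² − 5λ + 8 = 0.
Substitute λ = y + (tr M)/3 = y + 1.333333 to remove the quadratic term: y³ + p·y + q = 0 with p = s − (tr M)²/3 = -10.333333 and q = −2(tr M)³/27 + (tr M)·s/3 − det M = -3.407407.
Three real roots ⇒ use the trigonometric (Viète) form: r = 2√(−p/3) = 3.711843, φ = arccos(3q/(p·r)) = arccos(0.266511) = 1.301025 rad.
y_k = r·cos(φ/3 − 2πk/3) for k = 0, 1, 2 gives y = 3.368229, -0.333333, -3.034895.
λ_k = y_k + 1.333333 gives λ = 4.7016, 1.0000, -1.7016 (check: the sum is 4.0000 = tr M).

Hence λ_max = 4.7016 and λ_min = -1.7016.


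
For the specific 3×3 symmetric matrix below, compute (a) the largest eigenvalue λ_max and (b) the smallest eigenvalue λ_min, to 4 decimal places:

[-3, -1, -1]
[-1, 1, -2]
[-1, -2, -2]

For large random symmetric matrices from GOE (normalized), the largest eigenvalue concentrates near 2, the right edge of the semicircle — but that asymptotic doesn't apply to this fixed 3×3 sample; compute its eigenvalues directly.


Since M is real symmetric, all three eigenvalues are real; they are the roots of det(λI − M) = λ³ − (tr M) λ² + s λ − det M, where s is the sum of the principal 2×2 minors.
tr M = -3 + 1 + (-2) = -4.
s = ((-3)·1 − (-1)²) + ((-3)·(-2) − (-1)²) + (1·(-2) − (-2)²) = -4 + 5 + (-6) = -5.
det M (expand along row 1) = (-3)·(-6) − (-1)·0 + (-1)·3 = 15.
Characteristic polynomial: λ³ + 4λ² − 5λ − 15 = 0.
Substitute λ = y + (tr M)/3 = y − 1.333333 to remove the quadratic term: y³ + p·y + q = 0 with p = s − (tr M)²/3 = -10.333333 and q = −2(tr M)³/27 + (tr M)·s/3 − det M = -3.592593.
Three real roots ⇒ use the trigonometric (Viète) form: r = 2√(−p/3) = 3.711843, φ = arccos(3q/(p·r)) = arccos(0.280995) = 1.285965 rad.
y_k = r·cos(φ/3 − 2πk/3) for k = 0, 1, 2 gives y = 3.376016, -0.351887, -3.024129.
λ_k = y_k − 1.333333 gives λ = 2.0427, -1.6852, -4.3575 (check: the sum is -4.0000 = tr M).

Hence λ_max = 2.0427 and λ_min = -4.3575.


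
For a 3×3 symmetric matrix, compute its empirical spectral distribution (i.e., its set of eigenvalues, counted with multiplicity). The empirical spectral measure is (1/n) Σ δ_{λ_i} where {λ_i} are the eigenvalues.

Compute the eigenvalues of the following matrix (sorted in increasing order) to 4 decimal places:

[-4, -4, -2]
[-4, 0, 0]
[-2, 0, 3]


Since M is real symmetric, all three eigenvalues are real; they are the roots of det(λI − M) = λ³ − (tr M) λ² + s λ − det M, where s is the sum of the principal 2×2 minors.
tr M = -4 + 0 + 3 = -1.
s = ((-4)·0 − (-4)²) + ((-4)·3 − (-2)²) + (0·3 − 0²) = -16 + (-16) + 0 = -32.
det M (expand along row 1) = (-4)·0 − (-4)·(-12) + (-2)·0 = -48.
Characteristic polynomial: λ³ + λ² − 32λ + 48 = 0.
Substitute λ = y + (tr M)/3 = y − 0.333333 to remove the quadratic term: y³ + p·y + q = 0 with p = s − (tr M)²/3 = -32.333333 and q = −2(tr M)³/27 + (tr M)·s/3 − det M = 58.740741.
Three real roots ⇒ use the trigonometric (Viète) form: r = 2√(−p/3) = 6.565905, φ = arccos(3q/(p·r)) = arccos(-0.830072) = 2.550032 rad.
y_k = r·cos(φ/3 − 2πk/3) for k = 0, 1, 2 gives y = 4.333333, 2.105335, -6.438669.
λ_k = y_k − 0.333333 gives λ = 4.0000, 1.7720, -6.7720 (check: the sum is -1.0000 = tr M).

Eigenvalues sorted in increasing order: [-6.7720, 1.7720, 4.0000].


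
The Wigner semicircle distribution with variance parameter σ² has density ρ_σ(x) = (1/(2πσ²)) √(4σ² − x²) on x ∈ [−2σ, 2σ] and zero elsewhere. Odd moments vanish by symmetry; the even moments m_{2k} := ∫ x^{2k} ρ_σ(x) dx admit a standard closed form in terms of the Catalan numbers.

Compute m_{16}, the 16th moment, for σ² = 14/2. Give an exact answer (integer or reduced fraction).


By the scaled semicircle moment identity, m_{2k} = σ^{2k} · C_k with k = 8.
C_8 = (1/(k+1)) · C(2k, k) = (1/9) · C(16, 8) = (1/9) · 12870 = 1430.
σ^{2k} = (σ²)^k = (14/2)^8 = 5764801.

Therefore m_{16} = σ^{16} · C_8 = 5764801 · 1430 = 8243665430.


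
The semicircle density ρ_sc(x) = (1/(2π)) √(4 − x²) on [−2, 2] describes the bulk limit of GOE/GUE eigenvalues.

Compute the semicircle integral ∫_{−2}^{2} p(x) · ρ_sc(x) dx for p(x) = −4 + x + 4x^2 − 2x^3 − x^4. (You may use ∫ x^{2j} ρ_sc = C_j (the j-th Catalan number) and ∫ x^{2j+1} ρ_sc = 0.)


Write p(x) = Σ a_i x^i, split into monomials and integrate each against ρ_sc separately.
Using ∫ x^{2j} ρ_sc = C_j = (1/(j+1)) C(2j, j) (Catalan numbers) and ∫ x^{2j+1} ρ_sc = 0 (odd monomials vanish by symmetry):
  i = 0 (even): a_0 · C_{0} = -4 · 1 = -4
  i = 1 (odd): ∫ x^1 ρ_sc = 0 (vanishes)
  i = 2 (even): a_2 · C_{1} = 4 · 1 = 4
  i = 3 (odd): ∫ x^3 ρ_sc = 0 (vanishes)
  i = 4 (even): a_4 · C_{2} = -1 · 2 = -2

Summing the contributions: ∫_{−2}^{2} p(x) ρ_sc(x) dx = (-4) + 4 + (-2) = -2.


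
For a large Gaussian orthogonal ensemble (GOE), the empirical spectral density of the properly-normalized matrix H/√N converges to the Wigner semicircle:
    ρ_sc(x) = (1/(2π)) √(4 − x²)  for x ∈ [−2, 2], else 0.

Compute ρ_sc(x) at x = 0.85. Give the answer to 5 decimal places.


ρ_sc(x) = (1/(2π)) √(4 − x²). With x = 0.85:
  4 − x² = 4 − (0.85)² = 4 − 0.722500 = 3.277500.
  √(4 − x²) = 1.810387.
  1/(2π) = 0.159155.
  ρ_sc(0.85) = 0.159155 · 1.810387 = 0.288132.

Rounded to 5 decimal places: ρ_sc(0.85) ≈ 0.28813.


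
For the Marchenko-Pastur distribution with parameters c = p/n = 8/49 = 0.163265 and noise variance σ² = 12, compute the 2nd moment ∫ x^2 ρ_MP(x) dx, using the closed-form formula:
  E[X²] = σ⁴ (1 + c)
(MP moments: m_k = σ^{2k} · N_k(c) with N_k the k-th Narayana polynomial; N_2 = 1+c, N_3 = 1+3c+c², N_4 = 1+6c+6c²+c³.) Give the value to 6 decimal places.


E[X²] = σ⁴ (1 + c) (second MP moment). With σ² = 12 (so σ⁴ = 144) and c = 8/49 = 0.163265: E[X²] = 144 · (1 + 0.163265) = 144 · 1.163265.

So E[X^2] = 167.510204.


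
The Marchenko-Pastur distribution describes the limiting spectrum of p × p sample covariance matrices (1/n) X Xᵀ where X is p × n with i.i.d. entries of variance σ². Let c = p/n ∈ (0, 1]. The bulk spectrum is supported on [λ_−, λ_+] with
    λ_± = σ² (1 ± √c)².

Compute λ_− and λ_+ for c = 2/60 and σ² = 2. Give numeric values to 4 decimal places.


c = 2/60 = 0.033333; √c = 0.182574.
λ_− = σ² (1 − √c)² = 2 · (1 − 0.182574)² = 2 · (0.817426)² = 1.336370.
λ_+ = σ² (1 + √c)² = 2 · (1 + 0.182574)² = 2 · (1.182574)² = 2.796963.

Rounded to 4 decimal places: λ_− ≈ 1.3364, λ_+ ≈ 2.7970.


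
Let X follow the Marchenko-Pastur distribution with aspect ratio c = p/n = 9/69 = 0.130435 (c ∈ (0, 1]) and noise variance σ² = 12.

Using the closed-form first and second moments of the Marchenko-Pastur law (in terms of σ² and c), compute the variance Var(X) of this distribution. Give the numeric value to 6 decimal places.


Recall the MP moments m_1 = E[X] = σ² and m_2 = E[X²] = σ⁴ (1 + c).
m_1 = E[X] = σ² = 12, so m_1² = 144.
m_2 = E[X²] = σ⁴ (1 + c) = 144 · (1 + 0.130435) = 144 · 1.130435 = 162.782609.
(Note m_2 − m_1² simplifies to c · σ⁴ = 0.130435 · 144.)

Var(X) = m_2 − m_1² = 162.782609 − 144 = 18.782609.


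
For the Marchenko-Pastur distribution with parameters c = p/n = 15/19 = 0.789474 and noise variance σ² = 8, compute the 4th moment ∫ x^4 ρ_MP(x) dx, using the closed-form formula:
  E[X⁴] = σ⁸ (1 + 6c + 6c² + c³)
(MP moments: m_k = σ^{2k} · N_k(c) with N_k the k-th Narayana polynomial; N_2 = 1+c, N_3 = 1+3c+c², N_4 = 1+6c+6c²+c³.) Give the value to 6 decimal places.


E[X⁴] = σ⁸ (1 + 6c + 6c² + c³) (fourth MP moment). With σ² = 8 (so σ⁸ = 4096) and c = 15/19 = 0.789474: E[X⁴] = 4096 · (1 + 6·0.789474 + 6·(0.789474)² + (0.789474)³) = 4096 · 9.968509.

So E[X^4] = 40831.010935.


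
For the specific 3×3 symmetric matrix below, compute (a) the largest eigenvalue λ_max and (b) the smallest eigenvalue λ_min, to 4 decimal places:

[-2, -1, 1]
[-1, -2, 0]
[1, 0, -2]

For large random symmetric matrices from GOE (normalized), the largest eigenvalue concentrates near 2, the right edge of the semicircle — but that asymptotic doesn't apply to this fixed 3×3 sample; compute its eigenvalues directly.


Since M is real symmetric, all three eigenvalues are real; they are the roots of det(λI − M) = λ³ − (tr M) λ² + s λ − det M, where s is the sum of the principal 2×2 minors.
tr M = -2 + (-2) + (-2) = -6.
s = ((-2)·(-2) − (-1)²) + ((-2)·(-2) − 1²) + ((-2)·(-2) − 0²) = 3 + 3 + 4 = 10.
det M (expand along row 1) = (-2)·4 − (-1)·2 + 1·2 = -4.
Characteristic polynomial: λ³ + 6λ² + 10λ + 4 = 0.
Substitute λ = y + (tr M)/3 = y − 2.000000 to remove the quadratic term: y³ + p·y + q = 0 with p = s − (tr M)²/3 = -2.000000 and q = −2(tr M)³/27 + (tr M)·s/3 − det M = 0.000000.
Three real roots ⇒ use the trigonometric (Viète) form: r = 2√(−p/3) = 1.632993, φ = arccos(3q/(p·r)) = arccos(0.000000) = 1.570796 rad.
y_k = r·cos(φ/3 − 2πk/3) for k = 0, 1, 2 gives y = 1.414214, 0.000000, -1.414214.
λ_k = y_k − 2.000000 gives λ = -0.5858, -2.0000, -3.4142 (check: the sum is -6.0000 = tr M).

Hence λ_max = -0.5858 and λ_min = -3.4142.


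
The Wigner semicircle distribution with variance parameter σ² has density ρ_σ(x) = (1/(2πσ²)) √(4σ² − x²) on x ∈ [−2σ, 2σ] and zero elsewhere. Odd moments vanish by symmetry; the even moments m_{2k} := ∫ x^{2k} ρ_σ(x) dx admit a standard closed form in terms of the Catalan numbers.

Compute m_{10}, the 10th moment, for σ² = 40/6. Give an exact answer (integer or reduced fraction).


By the scaled semicircle moment identity, m_{2k} = σ^{2k} · C_k with k = 5.
C_5 = (1/(k+1)) · C(2k, k) = (1/6) · C(10, 5) = (1/6) · 252 = 42.
σ^{2k} = (σ²)^k = (40/6)^5 = 3200000/243.

Therefore m_{10} = σ^{10} · C_5 = (3200000/243) · 42 = 44800000/81.


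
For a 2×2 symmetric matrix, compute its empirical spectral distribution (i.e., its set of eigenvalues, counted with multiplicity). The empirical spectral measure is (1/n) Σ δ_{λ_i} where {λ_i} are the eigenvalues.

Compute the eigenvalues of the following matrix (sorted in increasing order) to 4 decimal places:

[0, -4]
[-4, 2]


Since M is real symmetric, both eigenvalues are real; they are the roots of det(λI − M) = λ² − (tr M) λ + det M.
tr M = 0 + 2 = 2.
det M = 0·2 − (-4)² = 0 − 16 = -16.
Characteristic polynomial: λ² − 2λ − 16 = 0.
Discriminant Δ = (tr M)² − 4·det M = 4 − (-64) = 68; √Δ = 8.246211.
λ = (tr M ± √Δ)/2 = (2 ± 8.246211)/2, giving (tr M − √Δ)/2 = -3.1231 and (tr M + √Δ)/2 = 5.1231.

Eigenvalues sorted in increasing order: [-3.1231, 5.1231].


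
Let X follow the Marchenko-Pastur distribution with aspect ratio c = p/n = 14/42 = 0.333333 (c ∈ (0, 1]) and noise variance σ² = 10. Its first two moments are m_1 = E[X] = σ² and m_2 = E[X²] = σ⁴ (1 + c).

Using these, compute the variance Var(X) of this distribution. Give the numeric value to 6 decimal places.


m_1 = E[X] = σ² = 10, so m_1² = 100.
m_2 = E[X²] = σ⁴ (1 + c) = 100 · (1 + 0.333333) = 100 · 1.333333 = 133.333333.
(Note m_2 − m_1² simplifies to c · σ⁴ = 0.333333 · 100.)

Var(X) = m_2 − m_1² = 133.333333 − 100 = 33.333333.


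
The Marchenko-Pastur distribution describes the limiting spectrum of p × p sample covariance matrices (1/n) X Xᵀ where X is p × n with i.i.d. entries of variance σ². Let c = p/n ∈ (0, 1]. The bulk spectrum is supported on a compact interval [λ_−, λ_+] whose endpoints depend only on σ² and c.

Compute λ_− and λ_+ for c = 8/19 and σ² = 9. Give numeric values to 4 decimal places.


c = 8/19 = 0.421053; √c = 0.648886.
λ_− = σ² (1 − √c)² = 9 · (1 − 0.648886)² = 9 · (0.351114)² = 1.109531.
λ_+ = σ² (1 + √c)² = 9 · (1 + 0.648886)² = 9 · (1.648886)² = 24.469416.

Rounded to 4 decimal places: λ_− ≈ 1.1095, λ_+ ≈ 24.4694.


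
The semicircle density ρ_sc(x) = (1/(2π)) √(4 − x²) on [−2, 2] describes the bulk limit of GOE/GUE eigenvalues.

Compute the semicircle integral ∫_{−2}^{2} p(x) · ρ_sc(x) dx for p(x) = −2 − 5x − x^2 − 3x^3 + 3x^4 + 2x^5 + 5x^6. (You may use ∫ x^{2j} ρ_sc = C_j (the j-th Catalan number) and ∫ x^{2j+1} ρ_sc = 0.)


Write p(x) = Σ a_i x^i, split into monomials and integrate each against ρ_sc separately.
Using ∫ x^{2j} ρ_sc = C_j = (1/(j+1)) C(2j, j) (Catalan numbers) and ∫ x^{2j+1} ρ_sc = 0 (odd monomials vanish by symmetry):
  i = 0 (even): a_0 · C_{0} = -2 · 1 = -2
  i = 1 (odd): ∫ x^1 ρ_sc = 0 (vanishes)
  i = 2 (even): a_2 · C_{1} = -1 · 1 = -1
  i = 3 (odd): ∫ x^3 ρ_sc = 0 (vanishes)
  i = 4 (even): a_4 · C_{2} = 3 · 2 = 6
  i = 5 (odd): ∫ x^5 ρ_sc = 0 (vanishes)
  i = 6 (even): a_6 · C_{3} = 5 · 5 = 25

Summing the contributions: ∫_{−2}^{2} p(x) ρ_sc(x) dx = (-2) + (-1) + 6 + 25 = 28.


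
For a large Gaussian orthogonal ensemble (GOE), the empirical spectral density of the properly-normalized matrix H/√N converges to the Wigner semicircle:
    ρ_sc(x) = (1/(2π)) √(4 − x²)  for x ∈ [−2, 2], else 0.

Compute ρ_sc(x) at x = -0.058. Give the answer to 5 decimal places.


ρ_sc(x) = (1/(2π)) √(4 − x²). With x = -0.058:
  4 − x² = 4 − (-0.058)² = 4 − 0.003364 = 3.996636.
  √(4 − x²) = 1.999159.
  1/(2π) = 0.159155.
  ρ_sc(-0.058) = 0.159155 · 1.999159 = 0.318176.

Rounded to 5 decimal places: ρ_sc(-0.058) ≈ 0.31818.


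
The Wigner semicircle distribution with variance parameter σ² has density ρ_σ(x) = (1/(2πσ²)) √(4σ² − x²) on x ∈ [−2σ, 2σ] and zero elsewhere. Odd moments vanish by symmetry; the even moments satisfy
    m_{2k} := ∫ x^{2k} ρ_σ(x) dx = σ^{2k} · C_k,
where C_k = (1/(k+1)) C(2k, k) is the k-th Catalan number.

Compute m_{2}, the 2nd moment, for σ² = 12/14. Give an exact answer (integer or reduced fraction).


By the scaled semicircle moment identity, m_{2k} = σ^{2k} · C_k with k = 1.
C_1 = (1/(k+1)) · C(2k, k) = (1/2) · C(2, 1) = (1/2) · 2 = 1.
σ^{2k} = (σ²)^k = (12/14)^1 = 6/7.

Therefore m_{2} = σ^{2} · C_1 = (6/7) · 1 = 6/7.


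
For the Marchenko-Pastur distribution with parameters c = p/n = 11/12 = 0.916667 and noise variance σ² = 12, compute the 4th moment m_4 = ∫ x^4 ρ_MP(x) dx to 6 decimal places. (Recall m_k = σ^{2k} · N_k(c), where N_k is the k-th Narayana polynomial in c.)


E[X⁴] = σ⁸ (1 + 6c + 6c² + c³) (fourth MP moment). With σ² = 12 (so σ⁸ = 20736) and c = 11/12 = 0.916667: E[X⁴] = 20736 · (1 + 6·0.916667 + 6·(0.916667)² + (0.916667)³) = 20736 · 12.311921.

So E[X^4] = 255300.000000.


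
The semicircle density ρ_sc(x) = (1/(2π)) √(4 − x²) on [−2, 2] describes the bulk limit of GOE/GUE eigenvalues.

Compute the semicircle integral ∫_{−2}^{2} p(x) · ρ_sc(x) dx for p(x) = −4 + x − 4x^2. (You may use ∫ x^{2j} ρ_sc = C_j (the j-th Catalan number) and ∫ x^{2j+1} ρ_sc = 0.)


Write p(x) = Σ a_i x^i, split into monomials and integrate each against ρ_sc separately.
Using ∫ x^{2j} ρ_sc = C_j = (1/(j+1)) C(2j, j) (Catalan numbers) and ∫ x^{2j+1} ρ_sc = 0 (odd monomials vanish by symmetry):
  i = 0 (even): a_0 · C_{0} = -4 · 1 = -4
  i = 1 (odd): ∫ x^1 ρ_sc = 0 (vanishes)
  i = 2 (even): a_2 · C_{1} = -4 · 1 = -4

Summing the contributions: ∫_{−2}^{2} p(x) ρ_sc(x) dx = (-4) + (-4) = -8.


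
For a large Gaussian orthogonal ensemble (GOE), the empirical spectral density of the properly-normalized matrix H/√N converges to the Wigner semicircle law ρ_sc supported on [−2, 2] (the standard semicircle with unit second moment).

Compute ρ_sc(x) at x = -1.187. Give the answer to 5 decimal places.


ρ_sc(x) = (1/(2π)) √(4 − x²). With x = -1.187:
  4 − x² = 4 − (-1.187)² = 4 − 1.408969 = 2.591031.
  √(4 − x²) = 1.609668.
  1/(2π) = 0.159155.
  ρ_sc(-1.187) = 0.159155 · 1.609668 = 0.256187.

Rounded to 5 decimal places: ρ_sc(-1.187) ≈ 0.25619.


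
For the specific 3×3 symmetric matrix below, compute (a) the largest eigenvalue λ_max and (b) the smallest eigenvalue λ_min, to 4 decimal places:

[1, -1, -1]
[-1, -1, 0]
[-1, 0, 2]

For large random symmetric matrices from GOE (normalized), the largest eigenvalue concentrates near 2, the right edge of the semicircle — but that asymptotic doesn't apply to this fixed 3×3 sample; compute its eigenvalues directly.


Since M is real symmetric, all three eigenvalues are real; they are the roots of det(λI − M) = λ³ − (tr M) λ² + s λ − det M, where s is the sum of the principal 2×2 minors.
tr M = 1 + (-1) + 2 = 2.
s = (1·(-1) − (-1)²) + (1·2 − (-1)²) + ((-1)·2 − 0²) = -2 + 1 + (-2) = -3.
det M (expand along row 1) = 1·(-2) − (-1)·(-2) + (-1)·(-1) = -3.
Characteristic polynomial: λ³ − 2λ² − 3λ + 3 = 0.
Substitute λ = y + (tr M)/3 = y + 0.666667 to remove the quadratic term: y³ + p·y + q = 0 with p = s − (tr M)²/3 = -4.333333 and q = −2(tr M)³/27 + (tr M)·s/3 − det M = 0.407407.
Three real roots ⇒ use the trigonometric (Viète) form: r = 2√(−p/3) = 2.403701, φ = arccos(3q/(p·r)) = arccos(-0.117340) = 1.688408 rad.
y_k = r·cos(φ/3 − 2πk/3) for k = 0, 1, 2 gives y = 2.032961, 0.094210, -2.127172.
λ_k = y_k + 0.666667 gives λ = 2.6996, 0.7609, -1.4605 (check: the sum is 2.0000 = tr M).

Hence λ_max = 2.6996 and λ_min = -1.4605.


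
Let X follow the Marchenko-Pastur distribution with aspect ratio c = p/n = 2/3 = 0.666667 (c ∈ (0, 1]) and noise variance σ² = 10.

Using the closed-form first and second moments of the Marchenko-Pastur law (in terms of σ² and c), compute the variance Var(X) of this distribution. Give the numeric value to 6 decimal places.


Recall the MP moments m_1 = E[X] = σ² and m_2 = E[X²] = σ⁴ (1 + c).
m_1 = E[X] = σ² = 10, so m_1² = 100.
m_2 = E[X²] = σ⁴ (1 + c) = 100 · (1 + 0.666667) = 100 · 1.666667 = 166.666667.
(Note m_2 − m_1² simplifies to c · σ⁴ = 0.666667 · 100.)

Var(X) = m_2 − m_1² = 166.666667 − 100 = 66.666667.


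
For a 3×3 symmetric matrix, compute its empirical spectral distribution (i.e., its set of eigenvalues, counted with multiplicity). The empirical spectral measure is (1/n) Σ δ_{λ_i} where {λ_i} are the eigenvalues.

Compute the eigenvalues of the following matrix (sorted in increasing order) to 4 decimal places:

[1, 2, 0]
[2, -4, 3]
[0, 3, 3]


Since M is real symmetric, all three eigenvalues are real; they are the roots of det(λI − M) = λ³ − (tr M) λ² + s λ − det M, where s is the sum of the principal 2×2 minors.
tr M = 1 + (-4) + 3 = 0.
s = (1·(-4) − 2²) + (1·3 − 0²) + ((-4)·3 − 3²) = -8 + 3 + (-21) = -26.
det M (expand along row 1) = 1·(-21) − 2·6 + 0·6 = -33.
Characteristic polynomial: λ³ − 26λ + 33 = 0.
Substitute λ = y + (tr M)/3 = y + 0.000000 to remove the quadratic term: y³ + p·y + q = 0 with p = s − (tr M)²/3 = -26.000000 and q = −2(tr M)³/27 + (tr M)·s/3 − det M = 33.000000.
Three real roots ⇒ use the trigonometric (Viète) form: r = 2√(−p/3) = 5.887841, φ = arccos(3q/(p·r)) = arccos(-0.646704) = 2.274052 rad.
y_k = r·cos(φ/3 − 2πk/3) for k = 0, 1, 2 gives y = 4.275753, 1.367613, -5.643366.
λ_k = y_k + 0.000000 gives λ = 4.2758, 1.3676, -5.6434 (check: the sum is 0.0000 = tr M).

Eigenvalues sorted in increasing order: [-5.6434, 1.3676, 4.2758].


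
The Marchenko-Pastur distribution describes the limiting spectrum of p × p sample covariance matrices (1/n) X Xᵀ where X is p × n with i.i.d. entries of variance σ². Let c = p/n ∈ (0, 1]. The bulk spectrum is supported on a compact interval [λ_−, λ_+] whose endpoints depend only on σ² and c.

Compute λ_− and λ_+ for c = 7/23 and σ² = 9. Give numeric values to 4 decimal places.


c = 7/23 = 0.304348; √c = 0.551677.
λ_− = σ² (1 − √c)² = 9 · (1 − 0.551677)² = 9 · (0.448323)² = 1.808939.
λ_+ = σ² (1 + √c)² = 9 · (1 + 0.551677)² = 9 · (1.551677)² = 21.669322.

Rounded to 4 decimal places: λ_− ≈ 1.8089, λ_+ ≈ 21.6693.


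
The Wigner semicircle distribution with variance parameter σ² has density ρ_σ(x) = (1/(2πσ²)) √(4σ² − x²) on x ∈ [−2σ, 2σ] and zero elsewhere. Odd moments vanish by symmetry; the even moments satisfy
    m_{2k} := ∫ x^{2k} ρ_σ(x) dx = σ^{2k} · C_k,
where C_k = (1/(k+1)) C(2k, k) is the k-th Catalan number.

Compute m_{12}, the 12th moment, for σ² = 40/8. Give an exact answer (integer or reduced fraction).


By the scaled semicircle moment identity, m_{2k} = σ^{2k} · C_k with k = 6.
C_6 = (1/(k+1)) · C(2k, k) = (1/7) · C(12, 6) = (1/7) · 924 = 132.
σ^{2k} = (σ²)^k = (40/8)^6 = 15625.

Therefore m_{12} = σ^{12} · C_6 = 15625 · 132 = 2062500.


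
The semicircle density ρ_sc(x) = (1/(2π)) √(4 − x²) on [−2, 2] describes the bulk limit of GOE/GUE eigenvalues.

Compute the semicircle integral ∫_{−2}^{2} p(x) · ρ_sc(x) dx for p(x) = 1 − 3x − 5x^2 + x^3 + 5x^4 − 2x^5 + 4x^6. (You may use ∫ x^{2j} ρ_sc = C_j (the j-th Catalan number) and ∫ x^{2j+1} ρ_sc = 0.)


Write p(x) = Σ a_i x^i, split into monomials and integrate each against ρ_sc separately.
Using ∫ x^{2j} ρ_sc = C_j = (1/(j+1)) C(2j, j) (Catalan numbers) and ∫ x^{2j+1} ρ_sc = 0 (odd monomials vanish by symmetry):
  i = 0 (even): a_0 · C_{0} = 1 · 1 = 1
  i = 1 (odd): ∫ x^1 ρ_sc = 0 (vanishes)
  i = 2 (even): a_2 · C_{1} = -5 · 1 = -5
  i = 3 (odd): ∫ x^3 ρ_sc = 0 (vanishes)
  i = 4 (even): a_4 · C_{2} = 5 · 2 = 10
  i = 5 (odd): ∫ x^5 ρ_sc = 0 (vanishes)
  i = 6 (even): a_6 · C_{3} = 4 · 5 = 20

Summing the contributions: ∫_{−2}^{2} p(x) ρ_sc(x) dx = 1 + (-5) + 10 + 20 = 26.


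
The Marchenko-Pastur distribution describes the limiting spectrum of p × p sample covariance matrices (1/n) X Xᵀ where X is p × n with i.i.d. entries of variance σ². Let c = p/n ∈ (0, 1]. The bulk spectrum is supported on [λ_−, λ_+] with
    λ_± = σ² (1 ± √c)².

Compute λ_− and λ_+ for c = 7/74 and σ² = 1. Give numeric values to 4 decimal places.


c = 7/74 = 0.094595; √c = 0.307562.
λ_− = σ² (1 − √c)² = 1 · (1 − 0.307562)² = 1 · (0.692438)² = 0.479470.
λ_+ = σ² (1 + √c)² = 1 · (1 + 0.307562)² = 1 · (1.307562)² = 1.709719.

Rounded to 4 decimal places: λ_− ≈ 0.4795, λ_+ ≈ 1.7097.


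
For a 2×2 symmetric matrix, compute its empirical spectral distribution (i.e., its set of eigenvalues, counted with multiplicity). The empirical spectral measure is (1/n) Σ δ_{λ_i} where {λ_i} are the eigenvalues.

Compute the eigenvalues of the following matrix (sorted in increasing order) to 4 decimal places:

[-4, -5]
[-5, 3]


Since M is real symmetric, both eigenvalues are real; they are the roots of det(λI − M) = λ² − (tr M) λ + det M.
tr M = -4 + 3 = -1.
det M = (-4)·3 − (-5)² = -12 − 25 = -37.
Characteristic polynomial: λ² + λ − 37 = 0.
Discriminant Δ = (tr M)² − 4·det M = 1 − (-148) = 149; √Δ = 12.206556.
λ = (tr M ± √Δ)/2 = (-1 ± 12.206556)/2, giving (tr M − √Δ)/2 = -6.6033 and (tr M + √Δ)/2 = 5.6033.

Eigenvalues sorted in increasing order: [-6.6033, 5.6033].
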